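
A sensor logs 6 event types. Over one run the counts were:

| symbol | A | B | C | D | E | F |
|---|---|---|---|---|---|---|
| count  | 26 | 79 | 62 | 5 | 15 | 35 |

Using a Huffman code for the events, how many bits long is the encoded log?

510

Build the Huffman tree bottom-up:
D(5) + E(15) → 20
20 + A(26) → 46
F(35) + 46 → 81
C(62) + B(79) → 141
81 + 141 → 222
Total encoded bits = sum of merged weights = 20 + 46 + 81 + 141 + 222 = 510.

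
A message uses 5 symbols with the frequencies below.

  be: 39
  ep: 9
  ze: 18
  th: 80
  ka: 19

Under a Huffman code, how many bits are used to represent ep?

4

Huffman merges, smallest pair first:
combine ep(9), ze(18) → 27
combine ka(19), 27 → 46
combine be(39), 46 → 85
combine th(80), 85 → 165
The subtree containing ep is merged 4 times, so code length = 4.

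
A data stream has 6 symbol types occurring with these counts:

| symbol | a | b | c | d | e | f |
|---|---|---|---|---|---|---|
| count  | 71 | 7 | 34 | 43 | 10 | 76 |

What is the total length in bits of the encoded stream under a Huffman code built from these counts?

550

Merge the two smallest weights repeatedly:
combine b(7), e(10) → 17
combine 17, c(34) → 51
combine d(43), 51 → 94
combine a(71), f(76) → 147
combine 94, 147 → 241
The encoded length is the sum of every internal node's weight: 17 + 51 + 94 + 147 + 241 = 550 bits.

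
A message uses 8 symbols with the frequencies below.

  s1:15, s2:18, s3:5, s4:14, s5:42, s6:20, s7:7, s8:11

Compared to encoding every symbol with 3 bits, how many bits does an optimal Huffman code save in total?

30

Fixed-length: 3 bits × 132 symbols = 396 bits.
Huffman merges:
merge s3(5) and s7(7): 12
merge s8(11) and 12: 23
merge s4(14) and s1(15): 29
merge s2(18) and s6(20): 38
merge 23 and 29: 52
merge 38 and s5(42): 80
merge 52 and 80: 132
Huffman total = 12 + 23 + 29 + 38 + 52 + 80 + 132 = 366 bits.
Saving = 396 − 366 = 30 bits.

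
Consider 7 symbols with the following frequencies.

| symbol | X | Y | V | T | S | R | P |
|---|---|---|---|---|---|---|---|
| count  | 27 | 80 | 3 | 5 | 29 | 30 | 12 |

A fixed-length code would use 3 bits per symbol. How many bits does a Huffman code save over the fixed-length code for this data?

132

Fixed-length: 3 bits × 186 symbols = 558 bits.
Huffman merges:
V(3) + T(5) → 8
8 + P(12) → 20
20 + X(27) → 47
S(29) + R(30) → 59
47 + 59 → 106
Y(80) + 106 → 186
Huffman total = 8 + 20 + 47 + 59 + 106 + 186 = 426 bits.
Saving = 558 − 426 = 132 bits.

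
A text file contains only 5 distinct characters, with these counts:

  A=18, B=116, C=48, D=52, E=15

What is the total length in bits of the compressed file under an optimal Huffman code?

496

Merge the two smallest weights repeatedly:
combine E(15), A(18) → 33
combine 33, C(48) → 81
combine D(52), 81 → 133
combine B(116), 133 → 249
The encoded length is the sum of every internal node's weight: 33 + 81 + 133 + 249 = 496 bits.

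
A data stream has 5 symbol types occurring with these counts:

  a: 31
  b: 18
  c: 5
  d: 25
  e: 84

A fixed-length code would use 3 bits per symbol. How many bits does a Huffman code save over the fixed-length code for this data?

176

Fixed-length: 3 bits × 163 symbols = 489 bits.
Huffman merges:
combine c(5), b(18) → 23
combine 23, d(25) → 48
combine a(31), 48 → 79
combine 79, e(84) → 163
Huffman total = 23 + 48 + 79 + 163 = 313 bits.
Saving = 489 − 313 = 176 bits.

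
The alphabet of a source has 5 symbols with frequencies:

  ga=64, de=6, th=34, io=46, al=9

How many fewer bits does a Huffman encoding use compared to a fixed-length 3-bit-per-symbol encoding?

Fixed-length: 3 bits × 159 symbols = 477 bits.
Huffman merges:
merge de(6) and al(9): 15
merge 15 and th(34): 49
merge io(46) and 49: 95
merge ga(64) and 95: 159
Huffman total = 15 + 49 + 95 + 159 = 318 bits.
Saving = 477 − 318 = 159 bits.

159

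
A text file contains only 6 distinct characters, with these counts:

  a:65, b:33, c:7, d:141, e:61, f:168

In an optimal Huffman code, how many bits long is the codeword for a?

Repeatedly merge the two smallest:
merge c(7) and b(33): 40
merge 40 and e(61): 101
merge a(65) and 101: 166
merge d(141) and 166: 307
merge f(168) and 307: 475
a's leaf is at depth 3, giving a 3-bit codeword.

3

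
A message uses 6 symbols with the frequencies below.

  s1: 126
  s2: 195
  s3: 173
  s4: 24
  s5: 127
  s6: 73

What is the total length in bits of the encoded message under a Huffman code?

Build the Huffman tree bottom-up:
s4(24) + s6(73) → 97
97 + s1(126) → 223
s5(127) + s3(173) → 300
s2(195) + 223 → 418
300 + 418 → 718
The encoded length is the sum of every internal node's weight: 97 + 223 + 300 + 418 + 718 = 1756 bits.

1756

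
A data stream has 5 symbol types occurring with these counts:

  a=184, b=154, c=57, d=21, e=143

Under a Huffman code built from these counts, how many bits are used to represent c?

3

Repeatedly merge the two smallest:
combine d(21), c(57) → 78
combine 78, e(143) → 221
combine b(154), a(184) → 338
combine 221, 338 → 559
c's leaf is at depth 3, giving a 3-bit codeword.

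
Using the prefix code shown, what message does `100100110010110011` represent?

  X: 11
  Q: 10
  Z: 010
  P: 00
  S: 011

Read left to right; each codeword is recognised as soon as it completes (prefix code):
  10→Q | 010→Z | 011→S | 00→P | 10→Q | 11→X | 00→P | 11→X
Decoded message: QZSPQXPX

QZSPQXPX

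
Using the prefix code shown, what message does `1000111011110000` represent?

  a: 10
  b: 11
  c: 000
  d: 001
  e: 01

adbebac

Read left to right; each codeword is recognised as soon as it completes (prefix code):
  10→a | 001→d | 11→b | 01→e | 11→b | 10→a | 000→c
Decoded message: adbebac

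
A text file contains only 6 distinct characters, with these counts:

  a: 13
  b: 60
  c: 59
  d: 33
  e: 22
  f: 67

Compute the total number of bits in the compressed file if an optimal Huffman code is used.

Greedily combine the two least-frequent nodes:
combine a(13), e(22) → 35
combine d(33), 35 → 68
combine c(59), b(60) → 119
combine f(67), 68 → 135
combine 119, 135 → 254
Total encoded bits = sum of merged weights = 35 + 68 + 119 + 135 + 254 = 611.

611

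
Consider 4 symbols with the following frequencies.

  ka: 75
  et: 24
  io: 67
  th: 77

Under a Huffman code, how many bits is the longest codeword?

Merge the two lowest-weight nodes at each step:
et(24) + io(67) → 91
ka(75) + th(77) → 152
91 + 152 → 243
The first pair merged (et, io) ends up deepest, at depth 2.

2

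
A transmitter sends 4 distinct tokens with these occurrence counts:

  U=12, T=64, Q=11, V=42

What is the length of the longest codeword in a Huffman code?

Merge the two lowest-weight nodes at each step:
Q(11) + U(12) → 23
23 + V(42) → 65
T(64) + 65 → 129
Maximum depth reached is 3.

3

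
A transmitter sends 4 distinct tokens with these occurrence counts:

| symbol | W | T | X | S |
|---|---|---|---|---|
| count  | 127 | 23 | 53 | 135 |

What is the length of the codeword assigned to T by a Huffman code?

3

Repeatedly merge the two smallest:
merge T(23) and X(53): 76
merge 76 and W(127): 203
merge S(135) and 203: 338
T's leaf is at depth 3, giving a 3-bit codeword.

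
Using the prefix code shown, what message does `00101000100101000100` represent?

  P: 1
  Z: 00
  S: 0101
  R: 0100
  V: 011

Read left to right; each codeword is recognised as soon as it completes (prefix code):
  00→Z | 1→P | 0100→R | 0100→R | 1→P | 0100→R | 0100→R
Decoded message: ZPRRPRR

ZPRRPRR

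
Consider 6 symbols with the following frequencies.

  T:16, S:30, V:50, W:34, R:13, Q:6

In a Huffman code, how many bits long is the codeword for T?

3

Build the tree from the bottom:
Q(6) + R(13) → 19
T(16) + 19 → 35
S(30) + W(34) → 64
35 + V(50) → 85
64 + 85 → 149
T sits 3 levels below the root, so its codeword is 3 bits.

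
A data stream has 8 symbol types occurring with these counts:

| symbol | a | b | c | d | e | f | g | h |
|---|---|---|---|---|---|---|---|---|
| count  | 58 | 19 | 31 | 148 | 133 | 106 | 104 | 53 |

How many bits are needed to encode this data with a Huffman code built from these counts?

1828

Build the Huffman tree bottom-up:
combine b(19), c(31) → 50
combine 50, h(53) → 103
combine a(58), 103 → 161
combine g(104), f(106) → 210
combine e(133), d(148) → 281
combine 161, 210 → 371
combine 281, 371 → 652
Total encoded bits = sum of merged weights = 50 + 103 + 161 + 210 + 281 + 371 + 652 = 1828.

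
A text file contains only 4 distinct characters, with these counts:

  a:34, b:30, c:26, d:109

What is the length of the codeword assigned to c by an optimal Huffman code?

Build the tree from the bottom:
combine c(26), b(30) → 56
combine a(34), 56 → 90
combine 90, d(109) → 199
The subtree containing c is merged 3 times, so code length = 3.

3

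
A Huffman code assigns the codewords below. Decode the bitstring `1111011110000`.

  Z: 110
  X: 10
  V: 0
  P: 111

PXPXVVV

Read left to right; each codeword is recognised as soon as it completes (prefix code):
  111→P | 10→X | 111→P | 10→X | 0→V | 0→V | 0→V
Decoded message: PXPXVVV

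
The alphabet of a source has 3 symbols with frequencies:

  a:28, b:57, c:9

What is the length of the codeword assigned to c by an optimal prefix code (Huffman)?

Repeatedly merge the two smallest:
combine c(9), a(28) → 37
combine 37, b(57) → 94
c sits 2 levels below the root, so its codeword is 2 bits.

2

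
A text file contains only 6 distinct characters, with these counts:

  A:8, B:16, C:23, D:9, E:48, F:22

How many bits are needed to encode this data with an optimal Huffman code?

Merge the two smallest weights repeatedly:
A(8) + D(9) → 17
B(16) + 17 → 33
F(22) + C(23) → 45
33 + 45 → 78
E(48) + 78 → 126
The encoded length is the sum of every internal node's weight: 17 + 33 + 45 + 78 + 126 = 299 bits.

299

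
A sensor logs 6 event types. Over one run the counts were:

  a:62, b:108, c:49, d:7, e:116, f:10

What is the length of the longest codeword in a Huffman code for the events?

Merge the two lowest-weight nodes at each step:
d(7) + f(10) → 17
17 + c(49) → 66
a(62) + 66 → 128
b(108) + e(116) → 224
128 + 224 → 352
The rarest symbols sit at the bottom; the longest codeword is 4 bits.

4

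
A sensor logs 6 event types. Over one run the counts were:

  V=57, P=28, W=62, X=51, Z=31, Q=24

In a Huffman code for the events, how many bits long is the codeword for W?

2

Repeatedly merge the two smallest:
combine Q(24), P(28) → 52
combine Z(31), X(51) → 82
combine 52, V(57) → 109
combine W(62), 82 → 144
combine 109, 144 → 253
W sits 2 levels below the root, so its codeword is 2 bits.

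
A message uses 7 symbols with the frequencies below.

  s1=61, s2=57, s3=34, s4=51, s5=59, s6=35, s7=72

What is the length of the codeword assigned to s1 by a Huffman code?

Build the tree from the bottom:
s3(34) + s6(35) → 69
s4(51) + s2(57) → 108
s5(59) + s1(61) → 120
69 + s7(72) → 141
108 + 120 → 228
141 + 228 → 369
s1's leaf is at depth 3, giving a 3-bit codeword.

3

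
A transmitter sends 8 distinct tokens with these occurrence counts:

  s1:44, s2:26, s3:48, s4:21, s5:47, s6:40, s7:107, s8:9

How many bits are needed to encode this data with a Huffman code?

949

Greedily combine the two least-frequent nodes:
s8(9) + s4(21) → 30
s2(26) + 30 → 56
s6(40) + s1(44) → 84
s5(47) + s3(48) → 95
56 + 84 → 140
95 + s7(107) → 202
140 + 202 → 342
Total encoded bits = sum of merged weights = 30 + 56 + 84 + 95 + 140 + 202 + 342 = 949.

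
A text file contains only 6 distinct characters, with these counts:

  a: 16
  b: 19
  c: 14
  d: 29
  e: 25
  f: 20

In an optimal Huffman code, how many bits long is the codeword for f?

Build the tree from the bottom:
combine c(14), a(16) → 30
combine b(19), f(20) → 39
combine e(25), d(29) → 54
combine 30, 39 → 69
combine 54, 69 → 123
f sits 3 levels below the root, so its codeword is 3 bits.

3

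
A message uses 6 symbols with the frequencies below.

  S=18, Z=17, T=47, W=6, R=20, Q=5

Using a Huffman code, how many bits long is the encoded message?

Greedily combine the two least-frequent nodes:
merge Q(5) and W(6): 11
merge 11 and Z(17): 28
merge S(18) and R(20): 38
merge 28 and 38: 66
merge T(47) and 66: 113
The encoded length is the sum of every internal node's weight: 11 + 28 + 38 + 66 + 113 = 256 bits.

256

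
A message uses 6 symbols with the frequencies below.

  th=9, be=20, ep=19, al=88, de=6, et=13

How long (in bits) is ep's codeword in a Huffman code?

3

Repeatedly merge the two smallest:
combine de(6), th(9) → 15
combine et(13), 15 → 28
combine ep(19), be(20) → 39
combine 28, 39 → 67
combine 67, al(88) → 155
The subtree containing ep is merged 3 times, so code length = 3.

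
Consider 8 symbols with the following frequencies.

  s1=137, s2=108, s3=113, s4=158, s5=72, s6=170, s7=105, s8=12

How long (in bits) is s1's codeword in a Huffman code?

Build the tree from the bottom:
merge s8(12) and s5(72): 84
merge 84 and s7(105): 189
merge s2(108) and s3(113): 221
merge s1(137) and s4(158): 295
merge s6(170) and 189: 359
merge 221 and 295: 516
merge 359 and 516: 875
The subtree containing s1 is merged 3 times, so code length = 3.

3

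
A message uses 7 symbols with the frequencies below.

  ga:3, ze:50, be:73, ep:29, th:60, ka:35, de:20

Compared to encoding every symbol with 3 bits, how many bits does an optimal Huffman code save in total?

110

Fixed-length: 3 bits × 270 symbols = 810 bits.
Huffman merges:
ga(3) + de(20) → 23
23 + ep(29) → 52
ka(35) + ze(50) → 85
52 + th(60) → 112
be(73) + 85 → 158
112 + 158 → 270
Huffman total = 23 + 52 + 85 + 112 + 158 + 270 = 700 bits.
Saving = 810 − 700 = 110 bits.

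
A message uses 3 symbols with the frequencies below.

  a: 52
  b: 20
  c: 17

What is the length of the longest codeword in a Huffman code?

Merge the two lowest-weight nodes at each step:
combine c(17), b(20) → 37
combine 37, a(52) → 89
The rarest symbols sit at the bottom; the longest codeword is 2 bits.

2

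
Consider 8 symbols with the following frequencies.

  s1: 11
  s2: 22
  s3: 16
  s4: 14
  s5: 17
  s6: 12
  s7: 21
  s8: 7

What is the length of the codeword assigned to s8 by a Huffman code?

4

Repeatedly merge the two smallest:
merge s8(7) and s1(11): 18
merge s6(12) and s4(14): 26
merge s3(16) and s5(17): 33
merge 18 and s7(21): 39
merge s2(22) and 26: 48
merge 33 and 39: 72
merge 48 and 72: 120
s8's leaf is at depth 4, giving a 4-bit codeword.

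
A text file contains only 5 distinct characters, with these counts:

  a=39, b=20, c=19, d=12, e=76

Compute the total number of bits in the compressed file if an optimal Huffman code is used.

338

Build the Huffman tree bottom-up:
combine d(12), c(19) → 31
combine b(20), 31 → 51
combine a(39), 51 → 90
combine e(76), 90 → 166
The encoded length is the sum of every internal node's weight: 31 + 51 + 90 + 166 = 338 bits.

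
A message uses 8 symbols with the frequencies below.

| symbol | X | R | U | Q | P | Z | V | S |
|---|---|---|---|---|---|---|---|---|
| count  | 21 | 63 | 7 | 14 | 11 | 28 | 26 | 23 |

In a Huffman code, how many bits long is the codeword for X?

3

Repeatedly merge the two smallest:
merge U(7) and P(11): 18
merge Q(14) and 18: 32
merge X(21) and S(23): 44
merge V(26) and Z(28): 54
merge 32 and 44: 76
merge 54 and R(63): 117
merge 76 and 117: 193
X sits 3 levels below the root, so its codeword is 3 bits.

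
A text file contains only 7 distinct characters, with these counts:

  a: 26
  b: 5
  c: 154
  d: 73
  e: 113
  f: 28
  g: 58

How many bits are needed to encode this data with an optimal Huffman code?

1121

Merge the two smallest weights repeatedly:
merge b(5) and a(26): 31
merge f(28) and 31: 59
merge g(58) and 59: 117
merge d(73) and e(113): 186
merge 117 and c(154): 271
merge 186 and 271: 457
Each symbol's bit-cost is frequency × depth; summing gives 1121 bits (equivalently 31 + 59 + 117 + 186 + 271 + 457).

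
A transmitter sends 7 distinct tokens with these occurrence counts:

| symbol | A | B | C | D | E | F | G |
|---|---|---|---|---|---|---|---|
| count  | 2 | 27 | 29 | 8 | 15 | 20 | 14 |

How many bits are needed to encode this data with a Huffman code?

Merge the two smallest weights repeatedly:
merge A(2) and D(8): 10
merge 10 and G(14): 24
merge E(15) and F(20): 35
merge 24 and B(27): 51
merge C(29) and 35: 64
merge 51 and 64: 115
Total encoded bits = sum of merged weights = 10 + 24 + 35 + 51 + 64 + 115 = 299.

299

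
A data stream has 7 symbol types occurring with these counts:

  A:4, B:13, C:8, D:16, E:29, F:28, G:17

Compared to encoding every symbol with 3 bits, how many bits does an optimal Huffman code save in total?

45

Fixed-length: 3 bits × 115 symbols = 345 bits.
Huffman merges:
A(4) + C(8) → 12
12 + B(13) → 25
D(16) + G(17) → 33
25 + F(28) → 53
E(29) + 33 → 62
53 + 62 → 115
Huffman total = 12 + 25 + 33 + 53 + 62 + 115 = 300 bits.
Saving = 345 − 300 = 45 bits.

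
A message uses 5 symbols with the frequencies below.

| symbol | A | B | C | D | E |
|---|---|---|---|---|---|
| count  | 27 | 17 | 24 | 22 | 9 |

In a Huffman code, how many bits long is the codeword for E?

Build the tree from the bottom:
combine E(9), B(17) → 26
combine D(22), C(24) → 46
combine 26, A(27) → 53
combine 46, 53 → 99
E's leaf is at depth 3, giving a 3-bit codeword.

3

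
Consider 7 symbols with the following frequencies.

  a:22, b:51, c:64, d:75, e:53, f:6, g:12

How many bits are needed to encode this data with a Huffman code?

715

Greedily combine the two least-frequent nodes:
combine f(6), g(12) → 18
combine 18, a(22) → 40
combine 40, b(51) → 91
combine e(53), c(64) → 117
combine d(75), 91 → 166
combine 117, 166 → 283
The encoded length is the sum of every internal node's weight: 18 + 40 + 91 + 117 + 166 + 283 = 715 bits.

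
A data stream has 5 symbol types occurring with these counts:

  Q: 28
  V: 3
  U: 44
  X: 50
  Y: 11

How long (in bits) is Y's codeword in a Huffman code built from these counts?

4

Build the tree from the bottom:
merge V(3) and Y(11): 14
merge 14 and Q(28): 42
merge 42 and U(44): 86
merge X(50) and 86: 136
The subtree containing Y is merged 4 times, so code length = 4.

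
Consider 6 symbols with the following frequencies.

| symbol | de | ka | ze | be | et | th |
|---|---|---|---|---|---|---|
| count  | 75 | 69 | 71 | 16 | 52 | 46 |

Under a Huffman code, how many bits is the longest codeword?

Merge the two lowest-weight nodes at each step:
merge be(16) and th(46): 62
merge et(52) and 62: 114
merge ka(69) and ze(71): 140
merge de(75) and 114: 189
merge 140 and 189: 329
Maximum depth reached is 4.

4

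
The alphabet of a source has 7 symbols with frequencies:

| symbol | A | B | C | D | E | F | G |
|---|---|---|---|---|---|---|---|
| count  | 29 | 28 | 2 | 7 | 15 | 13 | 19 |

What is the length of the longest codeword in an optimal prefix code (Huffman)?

Merge the two lowest-weight nodes at each step:
combine C(2), D(7) → 9
combine 9, F(13) → 22
combine E(15), G(19) → 34
combine 22, B(28) → 50
combine A(29), 34 → 63
combine 50, 63 → 113
Maximum depth reached is 4.

4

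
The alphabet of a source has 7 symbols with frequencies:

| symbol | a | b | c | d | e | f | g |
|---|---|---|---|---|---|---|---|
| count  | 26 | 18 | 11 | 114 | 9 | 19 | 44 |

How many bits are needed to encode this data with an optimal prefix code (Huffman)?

Merge the two smallest weights repeatedly:
merge e(9) and c(11): 20
merge b(18) and f(19): 37
merge 20 and a(26): 46
merge 37 and g(44): 81
merge 46 and 81: 127
merge d(114) and 127: 241
The encoded length is the sum of every internal node's weight: 20 + 37 + 46 + 81 + 127 + 241 = 552 bits.

552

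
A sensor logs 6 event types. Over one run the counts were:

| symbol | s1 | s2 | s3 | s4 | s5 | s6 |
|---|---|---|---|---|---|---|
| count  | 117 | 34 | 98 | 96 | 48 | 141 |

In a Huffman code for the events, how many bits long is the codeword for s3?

2

Build the tree from the bottom:
s2(34) + s5(48) → 82
82 + s4(96) → 178
s3(98) + s1(117) → 215
s6(141) + 178 → 319
215 + 319 → 534
s3's leaf is at depth 2, giving a 2-bit codeword.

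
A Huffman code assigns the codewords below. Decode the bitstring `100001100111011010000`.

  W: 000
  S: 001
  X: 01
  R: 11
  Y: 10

YWRSRXYYW

Read left to right; each codeword is recognised as soon as it completes (prefix code):
  10→Y | 000→W | 11→R | 001→S | 11→R | 01→X | 10→Y | 10→Y | 000→W
Decoded message: YWRSRXYYW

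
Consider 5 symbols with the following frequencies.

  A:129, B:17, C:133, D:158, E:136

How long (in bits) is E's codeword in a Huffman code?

Repeatedly merge the two smallest:
merge B(17) and A(129): 146
merge C(133) and E(136): 269
merge 146 and D(158): 304
merge 269 and 304: 573
E sits 2 levels below the root, so its codeword is 2 bits.

2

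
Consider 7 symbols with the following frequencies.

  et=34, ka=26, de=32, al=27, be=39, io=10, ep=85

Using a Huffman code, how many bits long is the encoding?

Greedily combine the two least-frequent nodes:
io(10) + ka(26) → 36
al(27) + de(32) → 59
et(34) + 36 → 70
be(39) + 59 → 98
70 + ep(85) → 155
98 + 155 → 253
Each symbol's bit-cost is frequency × depth; summing gives 671 bits (equivalently 36 + 59 + 70 + 98 + 155 + 253).

671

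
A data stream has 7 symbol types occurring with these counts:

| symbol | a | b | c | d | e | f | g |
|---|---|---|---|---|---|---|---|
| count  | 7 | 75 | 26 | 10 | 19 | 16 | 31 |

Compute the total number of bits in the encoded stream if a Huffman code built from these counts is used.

Greedily combine the two least-frequent nodes:
merge a(7) and d(10): 17
merge f(16) and 17: 33
merge e(19) and c(26): 45
merge g(31) and 33: 64
merge 45 and 64: 109
merge b(75) and 109: 184
Each symbol's bit-cost is frequency × depth; summing gives 452 bits (equivalently 17 + 33 + 45 + 64 + 109 + 184).

452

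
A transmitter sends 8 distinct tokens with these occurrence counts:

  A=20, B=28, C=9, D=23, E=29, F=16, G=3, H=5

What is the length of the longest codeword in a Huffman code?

5

Merge the two lowest-weight nodes at each step:
G(3) + H(5) → 8
8 + C(9) → 17
F(16) + 17 → 33
A(20) + D(23) → 43
B(28) + E(29) → 57
33 + 43 → 76
57 + 76 → 133
The first pair merged (G, H) ends up deepest, at depth 5.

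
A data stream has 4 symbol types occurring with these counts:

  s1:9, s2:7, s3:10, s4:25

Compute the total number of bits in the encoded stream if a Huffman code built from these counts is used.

93

Build the Huffman tree bottom-up:
combine s2(7), s1(9) → 16
combine s3(10), 16 → 26
combine s4(25), 26 → 51
Total encoded bits = sum of merged weights = 16 + 26 + 51 = 93.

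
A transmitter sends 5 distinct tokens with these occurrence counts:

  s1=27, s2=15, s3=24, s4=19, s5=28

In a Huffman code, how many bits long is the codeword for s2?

3

Build the tree from the bottom:
s2(15) + s4(19) → 34
s3(24) + s1(27) → 51
s5(28) + 34 → 62
51 + 62 → 113
s2 sits 3 levels below the root, so its codeword is 3 bits.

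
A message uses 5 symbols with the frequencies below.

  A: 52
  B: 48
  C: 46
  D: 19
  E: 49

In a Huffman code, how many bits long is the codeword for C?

3

Build the tree from the bottom:
merge D(19) and C(46): 65
merge B(48) and E(49): 97
merge A(52) and 65: 117
merge 97 and 117: 214
The subtree containing C is merged 3 times, so code length = 3.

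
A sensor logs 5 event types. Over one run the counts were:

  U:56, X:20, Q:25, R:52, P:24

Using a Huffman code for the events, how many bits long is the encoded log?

398

Greedily combine the two least-frequent nodes:
merge X(20) and P(24): 44
merge Q(25) and 44: 69
merge R(52) and U(56): 108
merge 69 and 108: 177
Total encoded bits = sum of merged weights = 44 + 69 + 108 + 177 = 398.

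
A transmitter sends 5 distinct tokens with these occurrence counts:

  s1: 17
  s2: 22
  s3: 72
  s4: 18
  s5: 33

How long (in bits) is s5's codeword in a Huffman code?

3

Build the tree from the bottom:
combine s1(17), s4(18) → 35
combine s2(22), s5(33) → 55
combine 35, 55 → 90
combine s3(72), 90 → 162
s5's leaf is at depth 3, giving a 3-bit codeword.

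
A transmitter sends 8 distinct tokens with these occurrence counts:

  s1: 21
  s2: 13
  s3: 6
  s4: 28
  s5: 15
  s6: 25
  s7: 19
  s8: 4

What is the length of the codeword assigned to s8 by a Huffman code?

Repeatedly merge the two smallest:
combine s8(4), s3(6) → 10
combine 10, s2(13) → 23
combine s5(15), s7(19) → 34
combine s1(21), 23 → 44
combine s6(25), s4(28) → 53
combine 34, 44 → 78
combine 53, 78 → 131
s8 sits 5 levels below the root, so its codeword is 5 bits.

5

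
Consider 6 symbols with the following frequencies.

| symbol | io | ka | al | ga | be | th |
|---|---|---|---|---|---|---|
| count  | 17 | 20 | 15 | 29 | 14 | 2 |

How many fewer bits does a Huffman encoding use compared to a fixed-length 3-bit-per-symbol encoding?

50

Fixed-length: 3 bits × 97 symbols = 291 bits.
Huffman merges:
merge th(2) and be(14): 16
merge al(15) and 16: 31
merge io(17) and ka(20): 37
merge ga(29) and 31: 60
merge 37 and 60: 97
Huffman total = 16 + 31 + 37 + 60 + 97 = 241 bits.
Saving = 291 − 241 = 50 bits.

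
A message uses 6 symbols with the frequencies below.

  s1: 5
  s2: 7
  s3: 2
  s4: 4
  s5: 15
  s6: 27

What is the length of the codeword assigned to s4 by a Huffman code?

Build the tree from the bottom:
s3(2) + s4(4) → 6
s1(5) + 6 → 11
s2(7) + 11 → 18
s5(15) + 18 → 33
s6(27) + 33 → 60
s4's leaf is at depth 5, giving a 5-bit codeword.

5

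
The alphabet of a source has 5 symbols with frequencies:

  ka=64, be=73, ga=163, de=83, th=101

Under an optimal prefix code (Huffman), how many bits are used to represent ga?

Build the tree from the bottom:
merge ka(64) and be(73): 137
merge de(83) and th(101): 184
merge 137 and ga(163): 300
merge 184 and 300: 484
ga sits 2 levels below the root, so its codeword is 2 bits.

2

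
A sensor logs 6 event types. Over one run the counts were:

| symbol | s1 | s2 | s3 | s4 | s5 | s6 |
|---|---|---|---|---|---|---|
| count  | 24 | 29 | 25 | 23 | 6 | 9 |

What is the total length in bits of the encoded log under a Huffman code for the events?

285

Greedily combine the two least-frequent nodes:
merge s5(6) and s6(9): 15
merge 15 and s4(23): 38
merge s1(24) and s3(25): 49
merge s2(29) and 38: 67
merge 49 and 67: 116
Each symbol's bit-cost is frequency × depth; summing gives 285 bits (equivalently 15 + 38 + 49 + 67 + 116).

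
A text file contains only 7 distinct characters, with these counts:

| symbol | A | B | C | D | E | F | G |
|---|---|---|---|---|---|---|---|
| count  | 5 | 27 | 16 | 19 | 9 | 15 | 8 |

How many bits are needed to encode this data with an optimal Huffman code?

Merge the two smallest weights repeatedly:
A(5) + G(8) → 13
E(9) + 13 → 22
F(15) + C(16) → 31
D(19) + 22 → 41
B(27) + 31 → 58
41 + 58 → 99
Total encoded bits = sum of merged weights = 13 + 22 + 31 + 41 + 58 + 99 = 264.

264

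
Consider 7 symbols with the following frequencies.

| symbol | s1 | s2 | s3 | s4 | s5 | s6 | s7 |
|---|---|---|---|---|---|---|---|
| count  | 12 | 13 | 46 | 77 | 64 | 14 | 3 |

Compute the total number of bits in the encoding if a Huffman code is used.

542

Build the Huffman tree bottom-up:
merge s7(3) and s1(12): 15
merge s2(13) and s6(14): 27
merge 15 and 27: 42
merge 42 and s3(46): 88
merge s5(64) and s4(77): 141
merge 88 and 141: 229
Total encoded bits = sum of merged weights = 15 + 27 + 42 + 88 + 141 + 229 = 542.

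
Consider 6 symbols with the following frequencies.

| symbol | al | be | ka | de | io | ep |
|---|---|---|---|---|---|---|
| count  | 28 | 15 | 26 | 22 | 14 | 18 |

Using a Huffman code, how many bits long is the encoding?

315

Greedily combine the two least-frequent nodes:
merge io(14) and be(15): 29
merge ep(18) and de(22): 40
merge ka(26) and al(28): 54
merge 29 and 40: 69
merge 54 and 69: 123
Total encoded bits = sum of merged weights = 29 + 40 + 54 + 69 + 123 = 315.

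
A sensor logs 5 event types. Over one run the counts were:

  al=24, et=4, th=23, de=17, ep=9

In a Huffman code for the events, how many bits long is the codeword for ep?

Build the tree from the bottom:
combine et(4), ep(9) → 13
combine 13, de(17) → 30
combine th(23), al(24) → 47
combine 30, 47 → 77
ep's leaf is at depth 3, giving a 3-bit codeword.

3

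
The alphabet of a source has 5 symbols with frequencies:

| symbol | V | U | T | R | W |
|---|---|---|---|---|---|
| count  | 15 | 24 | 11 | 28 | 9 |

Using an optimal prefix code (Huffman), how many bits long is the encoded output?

194

Merge the two smallest weights repeatedly:
merge W(9) and T(11): 20
merge V(15) and 20: 35
merge U(24) and R(28): 52
merge 35 and 52: 87
Each symbol's bit-cost is frequency × depth; summing gives 194 bits (equivalently 20 + 35 + 52 + 87).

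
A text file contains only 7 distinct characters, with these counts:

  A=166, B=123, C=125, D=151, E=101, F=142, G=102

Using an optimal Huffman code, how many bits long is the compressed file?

Build the Huffman tree bottom-up:
E(101) + G(102) → 203
B(123) + C(125) → 248
F(142) + D(151) → 293
A(166) + 203 → 369
248 + 293 → 541
369 + 541 → 910
Total encoded bits = sum of merged weights = 203 + 248 + 293 + 369 + 541 + 910 = 2564.

2564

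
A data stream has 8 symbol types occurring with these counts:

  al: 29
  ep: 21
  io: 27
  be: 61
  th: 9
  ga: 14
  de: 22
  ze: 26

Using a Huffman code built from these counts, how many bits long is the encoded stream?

Merge the two smallest weights repeatedly:
th(9) + ga(14) → 23
ep(21) + de(22) → 43
23 + ze(26) → 49
io(27) + al(29) → 56
43 + 49 → 92
56 + be(61) → 117
92 + 117 → 209
The encoded length is the sum of every internal node's weight: 23 + 43 + 49 + 56 + 92 + 117 + 209 = 589 bits.

589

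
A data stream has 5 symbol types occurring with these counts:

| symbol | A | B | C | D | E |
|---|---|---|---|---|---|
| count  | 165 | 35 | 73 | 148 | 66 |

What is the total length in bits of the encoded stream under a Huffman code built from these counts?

1075

Greedily combine the two least-frequent nodes:
B(35) + E(66) → 101
C(73) + 101 → 174
D(148) + A(165) → 313
174 + 313 → 487
Total encoded bits = sum of merged weights = 101 + 174 + 313 + 487 = 1075.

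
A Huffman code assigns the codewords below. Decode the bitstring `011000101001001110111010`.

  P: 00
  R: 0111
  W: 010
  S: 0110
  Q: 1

SPQWWRRW

Read left to right; each codeword is recognised as soon as it completes (prefix code):
  0110→S | 00→P | 1→Q | 010→W | 010→W | 0111→R | 0111→R | 010→W
Decoded message: SPQWWRRW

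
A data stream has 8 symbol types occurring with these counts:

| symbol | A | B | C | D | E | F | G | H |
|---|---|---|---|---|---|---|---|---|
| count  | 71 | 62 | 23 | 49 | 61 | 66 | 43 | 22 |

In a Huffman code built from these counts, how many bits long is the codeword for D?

Huffman merges, smallest pair first:
H(22) + C(23) → 45
G(43) + 45 → 88
D(49) + E(61) → 110
B(62) + F(66) → 128
A(71) + 88 → 159
110 + 128 → 238
159 + 238 → 397
The subtree containing D is merged 3 times, so code length = 3.

3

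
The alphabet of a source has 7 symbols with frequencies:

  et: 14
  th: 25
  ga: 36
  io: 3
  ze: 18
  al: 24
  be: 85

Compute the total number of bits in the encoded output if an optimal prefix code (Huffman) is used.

497

Build the Huffman tree bottom-up:
io(3) + et(14) → 17
17 + ze(18) → 35
al(24) + th(25) → 49
35 + ga(36) → 71
49 + 71 → 120
be(85) + 120 → 205
The encoded length is the sum of every internal node's weight: 17 + 35 + 49 + 71 + 120 + 205 = 497 bits.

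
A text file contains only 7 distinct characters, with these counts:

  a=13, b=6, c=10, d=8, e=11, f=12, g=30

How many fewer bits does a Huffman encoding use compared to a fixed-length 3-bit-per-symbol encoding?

30

Fixed-length: 3 bits × 90 symbols = 270 bits.
Huffman merges:
merge b(6) and d(8): 14
merge c(10) and e(11): 21
merge f(12) and a(13): 25
merge 14 and 21: 35
merge 25 and g(30): 55
merge 35 and 55: 90
Huffman total = 14 + 21 + 25 + 35 + 55 + 90 = 240 bits.
Saving = 270 − 240 = 30 bits.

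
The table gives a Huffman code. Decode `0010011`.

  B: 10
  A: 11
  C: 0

CCBCA

Read left to right; each codeword is recognised as soon as it completes (prefix code):
  0→C | 0→C | 10→B | 0→C | 11→A
Decoded message: CCBCA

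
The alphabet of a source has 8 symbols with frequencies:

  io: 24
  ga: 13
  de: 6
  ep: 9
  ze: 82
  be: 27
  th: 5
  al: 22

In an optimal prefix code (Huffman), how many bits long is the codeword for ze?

Repeatedly merge the two smallest:
th(5) + de(6) → 11
ep(9) + 11 → 20
ga(13) + 20 → 33
al(22) + io(24) → 46
be(27) + 33 → 60
46 + 60 → 106
ze(82) + 106 → 188
ze is a child of the root — depth 1, so its codeword is a single bit.

1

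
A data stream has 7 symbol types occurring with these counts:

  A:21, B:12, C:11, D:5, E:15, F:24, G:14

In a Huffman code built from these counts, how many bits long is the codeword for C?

Repeatedly merge the two smallest:
merge D(5) and C(11): 16
merge B(12) and G(14): 26
merge E(15) and 16: 31
merge A(21) and F(24): 45
merge 26 and 31: 57
merge 45 and 57: 102
C's leaf is at depth 4, giving a 4-bit codeword.

4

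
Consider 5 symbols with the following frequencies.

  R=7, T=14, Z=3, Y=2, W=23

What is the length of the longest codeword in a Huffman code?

Merge the two lowest-weight nodes at each step:
combine Y(2), Z(3) → 5
combine 5, R(7) → 12
combine 12, T(14) → 26
combine W(23), 26 → 49
The rarest symbols sit at the bottom; the longest codeword is 4 bits.

4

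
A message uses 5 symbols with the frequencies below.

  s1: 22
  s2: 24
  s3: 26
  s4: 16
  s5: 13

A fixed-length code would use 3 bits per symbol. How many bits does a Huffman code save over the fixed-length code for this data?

Fixed-length: 3 bits × 101 symbols = 303 bits.
Huffman merges:
merge s5(13) and s4(16): 29
merge s1(22) and s2(24): 46
merge s3(26) and 29: 55
merge 46 and 55: 101
Huffman total = 29 + 46 + 55 + 101 = 231 bits.
Saving = 303 − 231 = 72 bits.

72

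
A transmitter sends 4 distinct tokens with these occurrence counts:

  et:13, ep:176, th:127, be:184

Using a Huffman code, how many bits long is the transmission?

Greedily combine the two least-frequent nodes:
et(13) + th(127) → 140
140 + ep(176) → 316
be(184) + 316 → 500
Each symbol's bit-cost is frequency × depth; summing gives 956 bits (equivalently 140 + 316 + 500).

956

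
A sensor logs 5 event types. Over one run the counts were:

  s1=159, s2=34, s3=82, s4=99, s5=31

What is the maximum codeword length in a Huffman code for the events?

4

Merge the two lowest-weight nodes at each step:
s5(31) + s2(34) → 65
65 + s3(82) → 147
s4(99) + 147 → 246
s1(159) + 246 → 405
The first pair merged (s5, s2) ends up deepest, at depth 4.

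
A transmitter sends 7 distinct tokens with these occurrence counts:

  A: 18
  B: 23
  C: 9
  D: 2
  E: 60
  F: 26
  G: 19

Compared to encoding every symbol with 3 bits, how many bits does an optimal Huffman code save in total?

80

Fixed-length: 3 bits × 157 symbols = 471 bits.
Huffman merges:
merge D(2) and C(9): 11
merge 11 and A(18): 29
merge G(19) and B(23): 42
merge F(26) and 29: 55
merge 42 and 55: 97
merge E(60) and 97: 157
Huffman total = 11 + 29 + 42 + 55 + 97 + 157 = 391 bits.
Saving = 471 − 391 = 80 bits.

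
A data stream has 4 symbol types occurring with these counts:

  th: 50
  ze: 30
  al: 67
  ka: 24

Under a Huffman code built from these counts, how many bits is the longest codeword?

3

Merge the two lowest-weight nodes at each step:
ka(24) + ze(30) → 54
th(50) + 54 → 104
al(67) + 104 → 171
The first pair merged (ka, ze) ends up deepest, at depth 3.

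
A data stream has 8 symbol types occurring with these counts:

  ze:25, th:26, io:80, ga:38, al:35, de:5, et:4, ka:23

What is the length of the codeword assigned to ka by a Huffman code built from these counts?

4

Build the tree from the bottom:
combine et(4), de(5) → 9
combine 9, ka(23) → 32
combine ze(25), th(26) → 51
combine 32, al(35) → 67
combine ga(38), 51 → 89
combine 67, io(80) → 147
combine 89, 147 → 236
The subtree containing ka is merged 4 times, so code length = 4.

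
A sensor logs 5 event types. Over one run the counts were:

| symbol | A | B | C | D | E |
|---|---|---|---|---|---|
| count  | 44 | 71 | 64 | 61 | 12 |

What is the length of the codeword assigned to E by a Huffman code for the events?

Huffman merges, smallest pair first:
E(12) + A(44) → 56
56 + D(61) → 117
C(64) + B(71) → 135
117 + 135 → 252
E sits 3 levels below the root, so its codeword is 3 bits.

3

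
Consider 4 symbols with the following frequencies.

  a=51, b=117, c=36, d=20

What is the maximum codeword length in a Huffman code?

3

Merge the two lowest-weight nodes at each step:
merge d(20) and c(36): 56
merge a(51) and 56: 107
merge 107 and b(117): 224
The first pair merged (d, c) ends up deepest, at depth 3.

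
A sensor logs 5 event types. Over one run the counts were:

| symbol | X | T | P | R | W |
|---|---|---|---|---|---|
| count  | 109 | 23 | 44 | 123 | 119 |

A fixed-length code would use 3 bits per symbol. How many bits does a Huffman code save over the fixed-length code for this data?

Fixed-length: 3 bits × 418 symbols = 1254 bits.
Huffman merges:
merge T(23) and P(44): 67
merge 67 and X(109): 176
merge W(119) and R(123): 242
merge 176 and 242: 418
Huffman total = 67 + 176 + 242 + 418 = 903 bits.
Saving = 1254 − 903 = 351 bits.

351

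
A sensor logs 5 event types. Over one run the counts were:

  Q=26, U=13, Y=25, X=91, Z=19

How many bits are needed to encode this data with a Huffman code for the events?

Merge the two smallest weights repeatedly:
combine U(13), Z(19) → 32
combine Y(25), Q(26) → 51
combine 32, 51 → 83
combine 83, X(91) → 174
Each symbol's bit-cost is frequency × depth; summing gives 340 bits (equivalently 32 + 51 + 83 + 174).

340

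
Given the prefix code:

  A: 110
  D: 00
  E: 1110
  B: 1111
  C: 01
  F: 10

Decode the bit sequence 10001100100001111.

Read left to right; each codeword is recognised as soon as it completes (prefix code):
  10→F | 00→D | 110→A | 01→C | 00→D | 00→D | 1111→B
Decoded message: FDACDDB

FDACDDB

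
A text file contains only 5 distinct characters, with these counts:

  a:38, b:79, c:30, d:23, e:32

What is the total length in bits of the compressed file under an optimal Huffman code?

Merge the two smallest weights repeatedly:
merge d(23) and c(30): 53
merge e(32) and a(38): 70
merge 53 and 70: 123
merge b(79) and 123: 202
The encoded length is the sum of every internal node's weight: 53 + 70 + 123 + 202 = 448 bits.

448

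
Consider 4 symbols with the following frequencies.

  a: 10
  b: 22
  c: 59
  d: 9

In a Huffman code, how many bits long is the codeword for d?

3

Build the tree from the bottom:
merge d(9) and a(10): 19
merge 19 and b(22): 41
merge 41 and c(59): 100
d sits 3 levels below the root, so its codeword is 3 bits.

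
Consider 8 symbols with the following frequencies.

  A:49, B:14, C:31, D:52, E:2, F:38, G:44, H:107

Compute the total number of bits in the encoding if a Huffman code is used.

Merge the two smallest weights repeatedly:
combine E(2), B(14) → 16
combine 16, C(31) → 47
combine F(38), G(44) → 82
combine 47, A(49) → 96
combine D(52), 82 → 134
combine 96, H(107) → 203
combine 134, 203 → 337
Each symbol's bit-cost is frequency × depth; summing gives 915 bits (equivalently 16 + 47 + 82 + 96 + 134 + 203 + 337).

915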